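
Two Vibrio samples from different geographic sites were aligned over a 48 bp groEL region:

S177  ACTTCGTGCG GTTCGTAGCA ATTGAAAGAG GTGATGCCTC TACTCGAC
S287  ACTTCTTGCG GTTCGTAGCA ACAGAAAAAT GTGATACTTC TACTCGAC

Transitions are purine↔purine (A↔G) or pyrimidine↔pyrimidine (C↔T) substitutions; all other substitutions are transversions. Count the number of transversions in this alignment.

3

Differing sites — 6:G/T (Tv); 22:T/C (Ti); 23:T/A (Tv); 28:G/A (Ti); 30:G/T (Tv); 36:G/A (Ti); 38:C/T (Ti).
Of the 7 differences, 4 transitions and 3 transversions, so the answer is 3.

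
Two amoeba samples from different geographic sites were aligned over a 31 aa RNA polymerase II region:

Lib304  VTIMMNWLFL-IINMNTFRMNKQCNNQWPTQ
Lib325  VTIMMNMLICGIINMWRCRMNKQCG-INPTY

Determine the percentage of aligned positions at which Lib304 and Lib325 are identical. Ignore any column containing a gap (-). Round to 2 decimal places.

65.52%

Excluding the 2 gap columns leaves 29 comparable sites.
The sequences differ at positions 7 (W/M), 9 (F/I), 10 (L/C), 16 (N/W), 17 (T/R), 18 (F/C), 25 (N/G), 27 (Q/I), 28 (W/N), 31 (Q/Y).
19 of the 29 comparable sites match, so the percent identity is 19/29 × 100 = 65.52%.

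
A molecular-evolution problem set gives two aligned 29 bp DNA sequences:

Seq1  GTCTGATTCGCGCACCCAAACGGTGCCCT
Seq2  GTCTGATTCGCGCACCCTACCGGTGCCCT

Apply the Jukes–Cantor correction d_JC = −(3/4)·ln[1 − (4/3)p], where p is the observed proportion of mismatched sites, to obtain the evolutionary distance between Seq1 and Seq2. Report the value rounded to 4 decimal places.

Mismatches occur at site 18 (A/T), site 20 (A/C).
p = 2/29 = 0.068966.
d = −0.75 · ln(1 − (4/3)·0.068966) = −0.75 · ln(0.908045) = −0.75 · (-0.096461) = 0.0723.

0.0723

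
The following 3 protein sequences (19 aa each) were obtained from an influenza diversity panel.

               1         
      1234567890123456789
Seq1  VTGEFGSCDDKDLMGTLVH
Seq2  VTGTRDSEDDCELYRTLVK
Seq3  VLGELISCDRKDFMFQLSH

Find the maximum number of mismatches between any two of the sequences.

Pairwise Hamming distances:
  Seq1 vs Seq2: 9
  Seq1 vs Seq3: 8
  Seq2 vs Seq3: 14
The largest is 14, between Seq2 and Seq3.

14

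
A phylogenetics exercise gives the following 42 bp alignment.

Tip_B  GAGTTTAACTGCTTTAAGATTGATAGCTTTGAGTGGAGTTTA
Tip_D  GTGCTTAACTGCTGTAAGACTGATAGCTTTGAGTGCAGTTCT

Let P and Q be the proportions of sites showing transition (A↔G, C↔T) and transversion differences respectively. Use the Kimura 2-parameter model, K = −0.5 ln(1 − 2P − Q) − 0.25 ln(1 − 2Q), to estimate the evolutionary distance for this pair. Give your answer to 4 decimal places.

Mismatches occur at site 2 (A→T, transversion), site 4 (T→C, transition), site 14 (T→G, transversion), site 20 (T→C, transition), site 36 (G→C, transversion), site 41 (T→C, transition), site 42 (A→T, transversion).
Of the 7 differences, 3 transitions and 4 transversions over 42 sites: P = 3/42 = 0.071429, Q = 4/42 = 0.095238.
d = −0.5·ln(0.761904) − 0.25·ln(0.809524) = −0.5·(-0.271935) − 0.25·(-0.211309) = 0.1888.

0.1888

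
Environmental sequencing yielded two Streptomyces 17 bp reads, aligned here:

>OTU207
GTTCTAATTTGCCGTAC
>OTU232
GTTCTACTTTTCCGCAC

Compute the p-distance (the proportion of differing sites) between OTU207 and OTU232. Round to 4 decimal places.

0.1765

Mismatches occur at site 7 (A/C), site 11 (G/T), site 15 (T/C).
There are 3 differences over 17 sites, so p = 3/17 = 0.1765.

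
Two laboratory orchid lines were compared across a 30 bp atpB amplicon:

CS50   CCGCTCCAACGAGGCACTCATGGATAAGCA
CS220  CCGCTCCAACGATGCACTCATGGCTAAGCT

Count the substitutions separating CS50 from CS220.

3

Differing sites — 13:G/T; 24:A/C; 30:A/T.
That gives 3 mismatches out of 30 aligned sites, so the Hamming distance is 3.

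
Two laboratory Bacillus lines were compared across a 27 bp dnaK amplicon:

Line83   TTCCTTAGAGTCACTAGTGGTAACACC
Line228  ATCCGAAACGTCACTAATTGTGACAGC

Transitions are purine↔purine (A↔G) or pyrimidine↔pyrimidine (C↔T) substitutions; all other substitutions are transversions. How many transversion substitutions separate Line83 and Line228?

6

Differing sites — 1:T/A (Tv); 5:T/G (Tv); 6:T/A (Tv); 8:G/A (Ti); 9:A/C (Tv); 17:G/A (Ti); 19:G/T (Tv); 22:A/G (Ti); 26:C/G (Tv).
Of the 9 differences, 3 transitions and 6 transversions, so the answer is 6.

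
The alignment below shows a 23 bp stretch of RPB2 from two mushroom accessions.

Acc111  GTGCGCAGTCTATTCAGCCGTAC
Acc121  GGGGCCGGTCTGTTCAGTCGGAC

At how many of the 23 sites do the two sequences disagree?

Differing sites — 2:T/G; 4:C/G; 5:G/C; 7:A/G; 12:A/G; 18:C/T; 21:T/G.
That gives 7 mismatches out of 23 aligned sites, so the Hamming distance is 7.

7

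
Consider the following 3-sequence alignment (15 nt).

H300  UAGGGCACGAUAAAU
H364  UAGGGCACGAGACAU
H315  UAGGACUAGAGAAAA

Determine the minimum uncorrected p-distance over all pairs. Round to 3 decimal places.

0.133

Pairwise Hamming distances:
  H300 vs H364: 2
  H300 vs H315: 5
  H364 vs H315: 5
The smallest is 2 mismatches, between H300 and H364; p = 2/15 = 0.133.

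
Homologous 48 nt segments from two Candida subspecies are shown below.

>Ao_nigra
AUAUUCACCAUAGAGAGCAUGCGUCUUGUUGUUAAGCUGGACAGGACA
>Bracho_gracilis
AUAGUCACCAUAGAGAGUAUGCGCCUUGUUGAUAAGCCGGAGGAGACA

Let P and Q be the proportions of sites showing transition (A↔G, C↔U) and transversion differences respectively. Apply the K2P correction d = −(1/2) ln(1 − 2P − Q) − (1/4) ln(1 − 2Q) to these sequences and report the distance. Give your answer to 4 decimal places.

Mismatches occur at site 4 (U↔G, transversion), site 18 (C↔U, transition), site 24 (U↔C, transition), site 32 (U↔A, transversion), site 38 (U↔C, transition), site 42 (C↔G, transversion), site 43 (A↔G, transition), site 44 (G↔A, transition).
Of the 8 differences, 5 transitions and 3 transversions over 48 sites: P = 5/48 = 0.104167, Q = 3/48 = 0.062500.
d = −0.5·ln(0.729166) − 0.25·ln(0.875000) = −0.5·(-0.315854) − 0.25·(-0.133531) = 0.1913.

0.1913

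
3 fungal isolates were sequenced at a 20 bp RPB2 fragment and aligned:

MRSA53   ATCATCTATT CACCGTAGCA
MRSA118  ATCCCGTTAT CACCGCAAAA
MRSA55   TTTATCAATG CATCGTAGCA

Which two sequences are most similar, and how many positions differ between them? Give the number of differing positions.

Pairwise Hamming distances:
  MRSA53 vs MRSA118: 8
  MRSA53 vs MRSA55: 5
  MRSA118 vs MRSA55: 13
The smallest is 5, between MRSA53 and MRSA55.

5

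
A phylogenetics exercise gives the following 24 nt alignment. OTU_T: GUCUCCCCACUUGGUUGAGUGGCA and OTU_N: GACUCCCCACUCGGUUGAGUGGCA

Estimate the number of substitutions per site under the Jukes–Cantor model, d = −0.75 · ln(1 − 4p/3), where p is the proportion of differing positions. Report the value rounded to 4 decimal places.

0.0883

Mismatches occur at site 2 (U→A), site 12 (U→C).
p = 2/24 = 0.083333.
d = −0.75 · ln(1 − (4/3)·0.083333) = −0.75 · ln(0.888889) = −0.75 · (-0.117783) = 0.0883.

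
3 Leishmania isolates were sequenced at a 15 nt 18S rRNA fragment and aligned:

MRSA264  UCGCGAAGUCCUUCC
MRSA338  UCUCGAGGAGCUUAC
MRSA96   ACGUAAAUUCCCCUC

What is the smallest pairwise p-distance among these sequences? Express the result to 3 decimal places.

Pairwise Hamming distances:
  MRSA264 vs MRSA338: 5
  MRSA264 vs MRSA96: 7
  MRSA338 vs MRSA96: 11
The smallest is 5 mismatches, between MRSA264 and MRSA338; p = 5/15 = 0.333.

0.333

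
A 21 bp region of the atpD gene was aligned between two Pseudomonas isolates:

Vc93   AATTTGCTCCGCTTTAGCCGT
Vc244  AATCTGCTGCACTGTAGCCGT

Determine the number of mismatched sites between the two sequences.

The sequences differ at positions 4 (T/C), 9 (C/G), 11 (G/A), 14 (T/G).
That gives 4 mismatches out of 21 aligned sites, so the Hamming distance is 4.

4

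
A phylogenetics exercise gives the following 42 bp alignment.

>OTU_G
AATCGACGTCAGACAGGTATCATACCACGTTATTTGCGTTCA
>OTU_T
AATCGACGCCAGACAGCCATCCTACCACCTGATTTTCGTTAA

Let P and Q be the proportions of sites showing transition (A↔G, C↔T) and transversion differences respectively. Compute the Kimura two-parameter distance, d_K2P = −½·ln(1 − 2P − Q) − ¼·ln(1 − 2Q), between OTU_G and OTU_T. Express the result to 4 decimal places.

0.2201

Mismatches occur at site 9 (T→C, transition), site 17 (G→C, transversion), site 18 (T→C, transition), site 22 (A→C, transversion), site 29 (G→C, transversion), site 31 (T→G, transversion), site 36 (G→T, transversion), site 41 (C→A, transversion).
Of the 8 differences, 2 transitions and 6 transversions over 42 sites: P = 2/42 = 0.047619, Q = 6/42 = 0.142857.
d = −0.5·ln(0.761905) − 0.25·ln(0.714286) = −0.5·(-0.271933) − 0.25·(-0.336472) = 0.2201.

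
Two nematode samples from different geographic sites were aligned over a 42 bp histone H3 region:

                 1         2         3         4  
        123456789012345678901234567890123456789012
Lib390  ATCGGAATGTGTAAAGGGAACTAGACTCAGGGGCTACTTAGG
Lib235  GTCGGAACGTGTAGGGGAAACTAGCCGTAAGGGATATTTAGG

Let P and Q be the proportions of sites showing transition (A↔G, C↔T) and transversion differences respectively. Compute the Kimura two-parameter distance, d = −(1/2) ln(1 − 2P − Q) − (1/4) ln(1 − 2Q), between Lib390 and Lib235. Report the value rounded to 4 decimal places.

0.3396

Differing sites — 1:A/G (Ti); 8:T/C (Ti); 14:A/G (Ti); 15:A/G (Ti); 18:G/A (Ti); 25:A/C (Tv); 27:T/G (Tv); 28:C/T (Ti); 30:G/A (Ti); 34:C/A (Tv); 37:C/T (Ti).
Of the 11 differences, 8 transitions and 3 transversions over 42 sites: P = 8/42 = 0.190476, Q = 3/42 = 0.071429.
d = −0.5·ln(0.547619) − 0.25·ln(0.857142) = −0.5·(-0.602175) − 0.25·(-0.154152) = 0.3396.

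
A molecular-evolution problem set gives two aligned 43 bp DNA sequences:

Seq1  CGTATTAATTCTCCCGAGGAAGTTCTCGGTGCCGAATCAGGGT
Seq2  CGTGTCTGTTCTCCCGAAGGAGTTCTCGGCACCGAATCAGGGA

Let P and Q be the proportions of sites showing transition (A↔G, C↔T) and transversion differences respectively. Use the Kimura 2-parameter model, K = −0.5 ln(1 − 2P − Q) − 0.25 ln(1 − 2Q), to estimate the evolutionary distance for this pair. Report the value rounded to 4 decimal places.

The sequences differ at positions 4 (A/G, transition), 6 (T/C, transition), 7 (A/T, transversion), 8 (A/G, transition), 18 (G/A, transition), 20 (A/G, transition), 30 (T/C, transition), 31 (G/A, transition), 43 (T/A, transversion).
Of the 9 differences, 7 transitions and 2 transversions over 43 sites: P = 7/43 = 0.162791, Q = 2/43 = 0.046512.
d = −0.5·ln(0.627906) − 0.25·ln(0.906976) = −0.5·(-0.465365) − 0.25·(-0.097639) = 0.2571.

0.2571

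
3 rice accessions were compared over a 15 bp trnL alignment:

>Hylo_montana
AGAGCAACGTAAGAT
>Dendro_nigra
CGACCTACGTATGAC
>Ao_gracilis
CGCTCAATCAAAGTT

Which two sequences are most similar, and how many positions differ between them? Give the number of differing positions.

5

Pairwise Hamming distances:
  Hylo_montana vs Dendro_nigra: 5
  Hylo_montana vs Ao_gracilis: 7
  Dendro_nigra vs Ao_gracilis: 9
The smallest is 5, between Hylo_montana and Dendro_nigra.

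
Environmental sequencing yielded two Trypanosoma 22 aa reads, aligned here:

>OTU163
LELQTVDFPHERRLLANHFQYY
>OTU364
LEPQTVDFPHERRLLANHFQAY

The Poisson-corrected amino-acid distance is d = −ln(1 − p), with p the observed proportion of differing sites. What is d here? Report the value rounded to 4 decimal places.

0.0953

Mismatches occur at site 3 (L↔P), site 21 (Y↔A).
p = 2/22 = 0.090909.
d = −ln(1 − 0.090909) = −ln(0.909091) = 0.0953.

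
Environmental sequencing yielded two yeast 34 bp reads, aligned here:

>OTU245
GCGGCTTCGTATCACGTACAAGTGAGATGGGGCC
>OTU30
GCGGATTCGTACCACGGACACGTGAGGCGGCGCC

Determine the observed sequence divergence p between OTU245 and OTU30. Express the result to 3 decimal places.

0.206

Differing sites — 5:C/A; 12:T/C; 17:T/G; 21:A/C; 27:A/G; 28:T/C; 31:G/C.
There are 7 differences over 34 sites, so p = 7/34 = 0.206.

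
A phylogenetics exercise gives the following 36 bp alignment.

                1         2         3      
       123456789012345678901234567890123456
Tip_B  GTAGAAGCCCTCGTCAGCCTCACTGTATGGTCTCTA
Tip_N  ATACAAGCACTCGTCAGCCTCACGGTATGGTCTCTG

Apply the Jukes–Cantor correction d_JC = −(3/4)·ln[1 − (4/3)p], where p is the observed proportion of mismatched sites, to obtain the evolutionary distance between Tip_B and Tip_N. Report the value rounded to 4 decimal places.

0.1536

The sequences differ at positions 1 (G/A), 4 (G/C), 9 (C/A), 24 (T/G), 36 (A/G).
p = 5/36 = 0.138889.
d = −0.75 · ln(1 − (4/3)·0.138889) = −0.75 · ln(0.814815) = −0.75 · (-0.204794) = 0.1536.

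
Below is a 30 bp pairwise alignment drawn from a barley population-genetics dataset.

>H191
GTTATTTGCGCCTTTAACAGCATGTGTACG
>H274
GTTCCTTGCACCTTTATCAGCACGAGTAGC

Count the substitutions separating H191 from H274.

8

Mismatches occur at site 4 (A/C), site 5 (T/C), site 10 (G/A), site 17 (A/T), site 23 (T/C), site 25 (T/A), site 29 (C/G), site 30 (G/C).
That gives 8 mismatches out of 30 aligned sites, so the Hamming distance is 8.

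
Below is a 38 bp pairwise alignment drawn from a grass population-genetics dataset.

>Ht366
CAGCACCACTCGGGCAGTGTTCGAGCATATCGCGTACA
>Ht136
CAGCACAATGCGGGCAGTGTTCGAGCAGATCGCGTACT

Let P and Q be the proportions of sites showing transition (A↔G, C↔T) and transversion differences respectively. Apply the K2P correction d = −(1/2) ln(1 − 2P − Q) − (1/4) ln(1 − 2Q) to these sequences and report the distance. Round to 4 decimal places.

Mismatches occur at site 7 (C/A, transversion), site 9 (C/T, transition), site 10 (T/G, transversion), site 28 (T/G, transversion), site 38 (A/T, transversion).
Of the 5 differences, 1 transition and 4 transversions over 38 sites: P = 1/38 = 0.026316, Q = 4/38 = 0.105263.
d = −0.5·ln(0.842105) − 0.25·ln(0.789474) = −0.5·(-0.171851) − 0.25·(-0.236388) = 0.1450.

0.1450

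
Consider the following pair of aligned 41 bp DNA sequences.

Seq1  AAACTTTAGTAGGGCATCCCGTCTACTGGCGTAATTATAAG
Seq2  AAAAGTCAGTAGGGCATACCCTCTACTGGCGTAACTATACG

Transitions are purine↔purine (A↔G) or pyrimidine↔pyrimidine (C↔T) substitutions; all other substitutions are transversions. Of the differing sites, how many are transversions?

The sequences differ at positions 4 (C/A, transversion), 5 (T/G, transversion), 7 (T/C, transition), 18 (C/A, transversion), 21 (G/C, transversion), 35 (T/C, transition), 40 (A/C, transversion).
Of the 7 differences, 2 transitions and 5 transversions, so the answer is 5.

5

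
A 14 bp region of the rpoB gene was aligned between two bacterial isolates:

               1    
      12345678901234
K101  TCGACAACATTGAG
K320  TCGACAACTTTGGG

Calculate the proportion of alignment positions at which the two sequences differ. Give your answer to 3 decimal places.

0.143

Differing sites — 9:A/T; 13:A/G.
There are 2 differences over 14 sites, so p = 2/14 = 0.143.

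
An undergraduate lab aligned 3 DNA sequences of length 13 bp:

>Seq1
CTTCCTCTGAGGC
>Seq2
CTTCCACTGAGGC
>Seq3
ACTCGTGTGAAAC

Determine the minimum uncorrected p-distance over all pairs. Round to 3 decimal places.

0.077

Pairwise Hamming distances:
  Seq1 vs Seq2: 1
  Seq1 vs Seq3: 6
  Seq2 vs Seq3: 7
The smallest is 1 mismatch, between Seq1 and Seq2; p = 1/13 = 0.077.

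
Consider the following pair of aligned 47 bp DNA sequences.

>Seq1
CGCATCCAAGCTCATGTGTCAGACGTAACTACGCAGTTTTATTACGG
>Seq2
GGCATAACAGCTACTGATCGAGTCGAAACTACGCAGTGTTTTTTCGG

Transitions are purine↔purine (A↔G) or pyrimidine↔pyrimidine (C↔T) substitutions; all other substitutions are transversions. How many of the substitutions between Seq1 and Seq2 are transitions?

Differing sites — 1:C/G (Tv); 6:C/A (Tv); 7:C/A (Tv); 8:A/C (Tv); 13:C/A (Tv); 14:A/C (Tv); 17:T/A (Tv); 18:G/T (Tv); 19:T/C (Ti); 20:C/G (Tv); 23:A/T (Tv); 26:T/A (Tv); 38:T/G (Tv); 41:A/T (Tv); 44:A/T (Tv).
Of the 15 differences, 1 transition and 14 transversions, so the answer is 1.

1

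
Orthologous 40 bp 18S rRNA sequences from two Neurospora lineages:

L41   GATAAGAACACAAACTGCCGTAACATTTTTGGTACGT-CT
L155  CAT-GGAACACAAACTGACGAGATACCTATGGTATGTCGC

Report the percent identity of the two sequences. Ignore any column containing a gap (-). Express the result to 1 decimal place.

68.4%

Excluding the 2 gap columns leaves 38 comparable sites.
Differing sites — 1:G/C; 5:A/G; 18:C/A; 21:T/A; 22:A/G; 24:C/T; 26:T/C; 27:T/C; 29:T/A; 35:C/T; 39:C/G; 40:T/C.
26 of the 38 comparable sites match, so the percent identity is 26/38 × 100 = 68.4%.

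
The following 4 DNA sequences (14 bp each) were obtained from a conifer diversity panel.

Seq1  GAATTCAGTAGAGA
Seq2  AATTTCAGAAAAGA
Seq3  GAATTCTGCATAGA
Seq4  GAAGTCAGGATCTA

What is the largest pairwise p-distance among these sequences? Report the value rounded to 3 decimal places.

Pairwise Hamming distances:
  Seq1 vs Seq2: 4
  Seq1 vs Seq3: 3
  Seq1 vs Seq4: 5
  Seq2 vs Seq3: 5
  Seq2 vs Seq4: 7
  Seq3 vs Seq4: 5
The largest is 7 mismatches, between Seq2 and Seq4; p = 7/14 = 0.500.

0.500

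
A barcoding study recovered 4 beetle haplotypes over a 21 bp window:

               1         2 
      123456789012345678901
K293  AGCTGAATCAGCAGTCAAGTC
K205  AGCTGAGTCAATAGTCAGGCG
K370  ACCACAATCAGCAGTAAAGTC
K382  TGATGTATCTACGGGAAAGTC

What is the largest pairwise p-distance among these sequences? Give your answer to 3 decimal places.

0.571

Pairwise Hamming distances:
  K293 vs K205: 6
  K293 vs K370: 4
  K293 vs K382: 8
  K205 vs K370: 10
  K205 vs K382: 12
  K370 vs K382: 10
The largest is 12 mismatches, between K205 and K382; p = 12/21 = 0.571.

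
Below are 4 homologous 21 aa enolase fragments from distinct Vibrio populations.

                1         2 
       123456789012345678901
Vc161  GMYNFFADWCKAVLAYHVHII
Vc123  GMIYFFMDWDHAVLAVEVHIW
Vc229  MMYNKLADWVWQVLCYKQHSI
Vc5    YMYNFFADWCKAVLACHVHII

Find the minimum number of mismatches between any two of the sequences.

2

Pairwise Hamming distances:
  Vc161 vs Vc123: 8
  Vc161 vs Vc229: 10
  Vc161 vs Vc5: 2
  Vc123 vs Vc229: 15
  Vc123 vs Vc5: 9
  Vc229 vs Vc5: 11
The smallest is 2, between Vc161 and Vc5.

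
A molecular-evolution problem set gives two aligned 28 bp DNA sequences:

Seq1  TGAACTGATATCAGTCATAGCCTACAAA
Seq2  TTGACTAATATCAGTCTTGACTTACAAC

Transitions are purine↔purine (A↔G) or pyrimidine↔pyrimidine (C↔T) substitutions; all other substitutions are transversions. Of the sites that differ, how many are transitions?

The sequences differ at positions 2 (G/T, transversion), 3 (A/G, transition), 7 (G/A, transition), 17 (A/T, transversion), 19 (A/G, transition), 20 (G/A, transition), 22 (C/T, transition), 28 (A/C, transversion).
Of the 8 differences, 5 transitions and 3 transversions, so the answer is 5.

5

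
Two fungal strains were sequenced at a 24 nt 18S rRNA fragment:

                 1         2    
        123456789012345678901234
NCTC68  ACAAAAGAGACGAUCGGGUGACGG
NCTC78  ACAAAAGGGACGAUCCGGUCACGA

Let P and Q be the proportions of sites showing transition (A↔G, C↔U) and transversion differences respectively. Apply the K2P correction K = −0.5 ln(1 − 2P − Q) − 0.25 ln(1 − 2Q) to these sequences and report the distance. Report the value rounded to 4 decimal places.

Mismatches occur at site 8 (A↔G, transition), site 16 (G↔C, transversion), site 20 (G↔C, transversion), site 24 (G↔A, transition).
Of the 4 differences, 2 transitions and 2 transversions over 24 sites: P = 2/24 = 0.083333, Q = 2/24 = 0.083333.
d = −0.5·ln(0.750001) − 0.25·ln(0.833334) = −0.5·(-0.287681) − 0.25·(-0.182321) = 0.1894.

0.1894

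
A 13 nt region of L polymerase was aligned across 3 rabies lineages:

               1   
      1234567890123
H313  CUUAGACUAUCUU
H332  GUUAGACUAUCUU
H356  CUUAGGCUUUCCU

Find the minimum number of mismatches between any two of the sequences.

Pairwise Hamming distances:
  H313 vs H332: 1
  H313 vs H356: 3
  H332 vs H356: 4
The smallest is 1, between H313 and H332.

1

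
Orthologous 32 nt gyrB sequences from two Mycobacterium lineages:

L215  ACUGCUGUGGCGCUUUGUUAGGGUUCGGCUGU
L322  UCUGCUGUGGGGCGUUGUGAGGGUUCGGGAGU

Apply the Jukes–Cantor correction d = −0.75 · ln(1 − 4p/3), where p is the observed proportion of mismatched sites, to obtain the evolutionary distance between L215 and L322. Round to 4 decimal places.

0.2158

The sequences differ at positions 1 (A/U), 11 (C/G), 14 (U/G), 19 (U/G), 29 (C/G), 30 (U/A).
p = 6/32 = 0.187500.
d = −0.75 · ln(1 − (4/3)·0.187500) = −0.75 · ln(0.750000) = −0.75 · (-0.287682) = 0.2158.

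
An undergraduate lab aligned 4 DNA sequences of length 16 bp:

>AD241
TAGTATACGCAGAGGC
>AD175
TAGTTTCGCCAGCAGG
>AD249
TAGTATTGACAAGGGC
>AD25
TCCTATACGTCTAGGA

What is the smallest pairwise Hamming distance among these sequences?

Pairwise Hamming distances:
  AD241 vs AD175: 7
  AD241 vs AD249: 5
  AD241 vs AD25: 6
  AD175 vs AD249: 7
  AD175 vs AD25: 12
  AD249 vs AD25: 10
The smallest is 5, between AD241 and AD249.

5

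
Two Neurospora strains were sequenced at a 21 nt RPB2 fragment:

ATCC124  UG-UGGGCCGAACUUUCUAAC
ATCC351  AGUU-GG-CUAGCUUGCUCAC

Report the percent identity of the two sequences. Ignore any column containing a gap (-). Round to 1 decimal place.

Excluding the 3 gap columns leaves 18 comparable sites.
The sequences differ at positions 1 (U/A), 10 (G/U), 12 (A/G), 16 (U/G), 19 (A/C).
13 of the 18 comparable sites match, so the percent identity is 13/18 × 100 = 72.2%.

72.2%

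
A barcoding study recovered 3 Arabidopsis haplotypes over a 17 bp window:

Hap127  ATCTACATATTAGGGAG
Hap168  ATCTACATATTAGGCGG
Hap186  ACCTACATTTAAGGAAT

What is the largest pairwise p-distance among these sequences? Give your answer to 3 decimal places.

Pairwise Hamming distances:
  Hap127 vs Hap168: 2
  Hap127 vs Hap186: 5
  Hap168 vs Hap186: 6
The largest is 6 mismatches, between Hap168 and Hap186; p = 6/17 = 0.353.

0.353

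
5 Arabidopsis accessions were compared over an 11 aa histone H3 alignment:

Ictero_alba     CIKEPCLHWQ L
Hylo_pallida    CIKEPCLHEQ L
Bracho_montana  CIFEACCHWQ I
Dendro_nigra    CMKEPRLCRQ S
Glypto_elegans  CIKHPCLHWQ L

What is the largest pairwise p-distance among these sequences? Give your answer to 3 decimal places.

Pairwise Hamming distances:
  Ictero_alba vs Hylo_pallida: 1
  Ictero_alba vs Bracho_montana: 4
  Ictero_alba vs Dendro_nigra: 5
  Ictero_alba vs Glypto_elegans: 1
  Hylo_pallida vs Bracho_montana: 5
  Hylo_pallida vs Dendro_nigra: 5
  Hylo_pallida vs Glypto_elegans: 2
  Bracho_montana vs Dendro_nigra: 8
  Bracho_montana vs Glypto_elegans: 5
  Dendro_nigra vs Glypto_elegans: 6
The largest is 8 mismatches, between Bracho_montana and Dendro_nigra; p = 8/11 = 0.727.

0.727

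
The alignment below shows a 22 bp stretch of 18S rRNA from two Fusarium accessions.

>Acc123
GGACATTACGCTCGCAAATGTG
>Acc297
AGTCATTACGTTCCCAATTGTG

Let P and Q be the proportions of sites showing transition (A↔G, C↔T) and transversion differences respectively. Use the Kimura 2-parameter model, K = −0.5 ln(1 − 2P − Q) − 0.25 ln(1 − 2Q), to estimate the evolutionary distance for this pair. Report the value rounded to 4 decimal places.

Differing sites — 1:G/A (Ti); 3:A/T (Tv); 11:C/T (Ti); 14:G/C (Tv); 18:A/T (Tv).
Of the 5 differences, 2 transitions and 3 transversions over 22 sites: P = 2/22 = 0.090909, Q = 3/22 = 0.136364.
d = −0.5·ln(0.681818) − 0.25·ln(0.727272) = −0.5·(-0.382993) − 0.25·(-0.318455) = 0.2711.

0.2711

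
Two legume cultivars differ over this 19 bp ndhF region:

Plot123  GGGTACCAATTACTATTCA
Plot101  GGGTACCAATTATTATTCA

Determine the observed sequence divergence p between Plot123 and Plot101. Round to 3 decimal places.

0.053

The sequences differ at position 13 (C/T).
There are 1 differences over 19 sites, so p = 1/19 = 0.053.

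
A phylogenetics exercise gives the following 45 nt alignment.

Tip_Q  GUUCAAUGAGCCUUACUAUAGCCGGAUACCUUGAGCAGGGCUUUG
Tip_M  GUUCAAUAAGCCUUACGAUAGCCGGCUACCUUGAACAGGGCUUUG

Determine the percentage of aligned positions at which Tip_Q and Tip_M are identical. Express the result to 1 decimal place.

Differing sites — 8:G/A; 17:U/G; 26:A/C; 35:G/A.
41 of the 45 sites match, so the percent identity is 41/45 × 100 = 91.1%.

91.1%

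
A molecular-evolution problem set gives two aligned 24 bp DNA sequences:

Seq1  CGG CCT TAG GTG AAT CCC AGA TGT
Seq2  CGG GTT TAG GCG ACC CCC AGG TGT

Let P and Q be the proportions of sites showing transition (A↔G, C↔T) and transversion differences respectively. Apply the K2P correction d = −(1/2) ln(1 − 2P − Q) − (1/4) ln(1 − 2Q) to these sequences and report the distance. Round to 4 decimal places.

Mismatches occur at site 4 (C→G, transversion), site 5 (C→T, transition), site 11 (T→C, transition), site 14 (A→C, transversion), site 15 (T→C, transition), site 21 (A→G, transition).
Of the 6 differences, 4 transitions and 2 transversions over 24 sites: P = 4/24 = 0.166667, Q = 2/24 = 0.083333.
d = −0.5·ln(0.583333) − 0.25·ln(0.833334) = −0.5·(-0.538997) − 0.25·(-0.182321) = 0.3151.

0.3151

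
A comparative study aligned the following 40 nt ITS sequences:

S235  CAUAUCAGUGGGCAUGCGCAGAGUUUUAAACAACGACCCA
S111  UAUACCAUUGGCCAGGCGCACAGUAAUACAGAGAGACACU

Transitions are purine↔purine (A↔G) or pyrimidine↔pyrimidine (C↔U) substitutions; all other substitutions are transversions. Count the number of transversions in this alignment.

The sequences differ at positions 1 (C/U, transition), 5 (U/C, transition), 8 (G/U, transversion), 12 (G/C, transversion), 15 (U/G, transversion), 21 (G/C, transversion), 25 (U/A, transversion), 26 (U/A, transversion), 29 (A/C, transversion), 31 (C/G, transversion), 33 (A/G, transition), 34 (C/A, transversion), 38 (C/A, transversion), 40 (A/U, transversion).
Of the 14 differences, 3 transitions and 11 transversions, so the answer is 11.

11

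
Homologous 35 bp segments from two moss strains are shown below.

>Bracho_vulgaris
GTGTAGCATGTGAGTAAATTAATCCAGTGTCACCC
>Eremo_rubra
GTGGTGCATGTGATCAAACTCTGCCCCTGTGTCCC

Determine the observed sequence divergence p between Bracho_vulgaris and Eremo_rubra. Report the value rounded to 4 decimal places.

The sequences differ at positions 4 (T/G), 5 (A/T), 14 (G/T), 15 (T/C), 19 (T/C), 21 (A/C), 22 (A/T), 23 (T/G), 26 (A/C), 27 (G/C), 31 (C/G), 32 (A/T).
There are 12 differences over 35 sites, so p = 12/35 = 0.3429.

0.3429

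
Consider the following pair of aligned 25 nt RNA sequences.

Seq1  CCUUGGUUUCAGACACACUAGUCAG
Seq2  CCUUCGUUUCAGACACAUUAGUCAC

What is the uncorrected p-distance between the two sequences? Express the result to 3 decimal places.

Differing sites — 5:G/C; 18:C/U; 25:G/C.
There are 3 differences over 25 sites, so p = 3/25 = 0.120.

0.120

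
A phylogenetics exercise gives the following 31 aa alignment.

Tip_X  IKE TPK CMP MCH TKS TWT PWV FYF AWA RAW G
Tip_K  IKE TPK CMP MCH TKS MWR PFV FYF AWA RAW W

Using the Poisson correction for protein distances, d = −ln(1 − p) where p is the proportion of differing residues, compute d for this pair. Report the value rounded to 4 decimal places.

0.1382

Mismatches occur at site 16 (T/M), site 18 (T/R), site 20 (W/F), site 31 (G/W).
p = 4/31 = 0.129032.
d = −ln(1 − 0.129032) = −ln(0.870968) = 0.1382.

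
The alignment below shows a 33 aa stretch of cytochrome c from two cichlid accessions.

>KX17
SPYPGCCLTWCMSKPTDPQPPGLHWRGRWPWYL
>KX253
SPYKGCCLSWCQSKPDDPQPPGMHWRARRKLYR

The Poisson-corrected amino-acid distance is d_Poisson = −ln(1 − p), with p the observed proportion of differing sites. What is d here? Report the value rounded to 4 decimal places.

Mismatches occur at site 4 (P→K), site 9 (T→S), site 12 (M→Q), site 16 (T→D), site 23 (L→M), site 27 (G→A), site 29 (W→R), site 30 (P→K), site 31 (W→L), site 33 (L→R).
p = 10/33 = 0.303030.
d = −ln(1 − 0.303030) = −ln(0.696970) = 0.3610.

0.3610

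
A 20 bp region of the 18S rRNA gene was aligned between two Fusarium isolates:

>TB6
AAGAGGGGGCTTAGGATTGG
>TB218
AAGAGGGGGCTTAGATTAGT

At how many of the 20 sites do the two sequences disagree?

4

Differing sites — 15:G/A; 16:A/T; 18:T/A; 20:G/T.
That gives 4 mismatches out of 20 aligned sites, so the Hamming distance is 4.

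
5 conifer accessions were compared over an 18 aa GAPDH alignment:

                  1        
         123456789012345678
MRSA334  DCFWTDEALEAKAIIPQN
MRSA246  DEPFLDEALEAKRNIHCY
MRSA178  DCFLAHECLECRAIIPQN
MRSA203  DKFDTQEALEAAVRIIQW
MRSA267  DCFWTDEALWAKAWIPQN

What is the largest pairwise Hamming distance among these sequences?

Pairwise Hamming distances:
  MRSA334 vs MRSA246: 9
  MRSA334 vs MRSA178: 6
  MRSA334 vs MRSA203: 8
  MRSA334 vs MRSA267: 2
  MRSA246 vs MRSA178: 13
  MRSA246 vs MRSA203: 11
  MRSA246 vs MRSA267: 10
  MRSA178 vs MRSA203: 11
  MRSA178 vs MRSA267: 8
  MRSA203 vs MRSA267: 9
The largest is 13, between MRSA246 and MRSA178.

13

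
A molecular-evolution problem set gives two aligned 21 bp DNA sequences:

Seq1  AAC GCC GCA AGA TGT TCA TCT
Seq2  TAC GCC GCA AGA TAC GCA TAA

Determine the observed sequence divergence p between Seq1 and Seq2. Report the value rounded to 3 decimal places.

0.286

Differing sites — 1:A/T; 14:G/A; 15:T/C; 16:T/G; 20:C/A; 21:T/A.
There are 6 differences over 21 sites, so p = 6/21 = 0.286.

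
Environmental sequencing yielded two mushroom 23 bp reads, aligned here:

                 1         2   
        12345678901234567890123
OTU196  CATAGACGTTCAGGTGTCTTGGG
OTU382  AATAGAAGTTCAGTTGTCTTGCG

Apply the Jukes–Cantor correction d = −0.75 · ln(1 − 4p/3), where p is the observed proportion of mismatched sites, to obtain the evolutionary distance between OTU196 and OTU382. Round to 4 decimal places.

Mismatches occur at site 1 (C↔A), site 7 (C↔A), site 14 (G↔T), site 22 (G↔C).
p = 4/23 = 0.173913.
d = −0.75 · ln(1 − (4/3)·0.173913) = −0.75 · ln(0.768116) = −0.75 · (-0.263815) = 0.1979.

0.1979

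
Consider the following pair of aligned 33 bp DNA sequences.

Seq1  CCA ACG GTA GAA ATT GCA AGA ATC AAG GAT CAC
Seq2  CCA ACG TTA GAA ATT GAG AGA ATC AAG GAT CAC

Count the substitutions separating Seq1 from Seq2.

Mismatches occur at site 7 (G/T), site 17 (C/A), site 18 (A/G).
That gives 3 mismatches out of 33 aligned sites, so the Hamming distance is 3.

3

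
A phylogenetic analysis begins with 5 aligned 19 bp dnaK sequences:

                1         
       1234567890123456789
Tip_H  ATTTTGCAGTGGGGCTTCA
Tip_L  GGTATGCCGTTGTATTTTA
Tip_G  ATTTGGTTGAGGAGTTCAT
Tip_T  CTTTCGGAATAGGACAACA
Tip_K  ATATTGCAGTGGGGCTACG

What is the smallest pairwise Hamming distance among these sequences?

3

Pairwise Hamming distances:
  Tip_H vs Tip_L: 9
  Tip_H vs Tip_G: 9
  Tip_H vs Tip_T: 8
  Tip_H vs Tip_K: 3
  Tip_L vs Tip_G: 13
  Tip_L vs Tip_T: 13
  Tip_L vs Tip_K: 12
  Tip_G vs Tip_T: 14
  Tip_G vs Tip_K: 10
  Tip_T vs Tip_K: 9
The smallest is 3, between Tip_H and Tip_K.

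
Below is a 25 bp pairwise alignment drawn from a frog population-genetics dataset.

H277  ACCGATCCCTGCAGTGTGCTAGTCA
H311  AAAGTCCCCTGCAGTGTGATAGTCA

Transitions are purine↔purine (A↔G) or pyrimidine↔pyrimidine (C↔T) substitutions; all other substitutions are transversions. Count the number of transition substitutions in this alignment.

1

Differing sites — 2:C/A (Tv); 3:C/A (Tv); 5:A/T (Tv); 6:T/C (Ti); 19:C/A (Tv).
Of the 5 differences, 1 transition and 4 transversions, so the answer is 1.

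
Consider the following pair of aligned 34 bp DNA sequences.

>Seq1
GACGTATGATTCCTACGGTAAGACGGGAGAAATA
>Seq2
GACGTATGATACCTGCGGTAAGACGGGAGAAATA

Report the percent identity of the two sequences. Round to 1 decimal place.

94.1%

Mismatches occur at site 11 (T/A), site 15 (A/G).
32 of the 34 sites match, so the percent identity is 32/34 × 100 = 94.1%.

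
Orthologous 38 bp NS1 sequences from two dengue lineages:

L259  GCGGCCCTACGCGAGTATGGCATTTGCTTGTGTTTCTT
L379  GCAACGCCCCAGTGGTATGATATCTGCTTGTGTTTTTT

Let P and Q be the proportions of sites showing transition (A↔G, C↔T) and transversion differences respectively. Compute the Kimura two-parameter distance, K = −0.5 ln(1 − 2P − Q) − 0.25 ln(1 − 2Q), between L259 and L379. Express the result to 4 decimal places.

0.4916

The sequences differ at positions 3 (G/A, transition), 4 (G/A, transition), 6 (C/G, transversion), 8 (T/C, transition), 9 (A/C, transversion), 11 (G/A, transition), 12 (C/G, transversion), 13 (G/T, transversion), 14 (A/G, transition), 20 (G/A, transition), 21 (C/T, transition), 24 (T/C, transition), 36 (C/T, transition).
Of the 13 differences, 9 transitions and 4 transversions over 38 sites: P = 9/38 = 0.236842, Q = 4/38 = 0.105263.
d = −0.5·ln(0.421053) − 0.25·ln(0.789474) = −0.5·(-0.864997) − 0.25·(-0.236388) = 0.4916.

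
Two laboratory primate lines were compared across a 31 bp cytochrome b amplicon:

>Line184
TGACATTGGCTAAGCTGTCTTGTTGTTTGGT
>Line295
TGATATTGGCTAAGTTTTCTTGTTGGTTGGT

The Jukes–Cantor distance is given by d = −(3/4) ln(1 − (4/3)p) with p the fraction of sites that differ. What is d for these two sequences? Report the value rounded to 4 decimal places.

The sequences differ at positions 4 (C/T), 15 (C/T), 17 (G/T), 26 (T/G).
p = 4/31 = 0.129032.
d = −0.75 · ln(1 − (4/3)·0.129032) = −0.75 · ln(0.827957) = −0.75 · (-0.188794) = 0.1416.

0.1416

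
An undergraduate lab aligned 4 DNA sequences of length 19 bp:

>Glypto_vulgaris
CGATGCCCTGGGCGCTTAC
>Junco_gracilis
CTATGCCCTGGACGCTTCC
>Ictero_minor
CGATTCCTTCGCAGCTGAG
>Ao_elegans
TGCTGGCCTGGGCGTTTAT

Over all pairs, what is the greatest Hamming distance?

Pairwise Hamming distances:
  Glypto_vulgaris vs Junco_gracilis: 3
  Glypto_vulgaris vs Ictero_minor: 7
  Glypto_vulgaris vs Ao_elegans: 5
  Junco_gracilis vs Ictero_minor: 9
  Junco_gracilis vs Ao_elegans: 8
  Ictero_minor vs Ao_elegans: 11
The largest is 11, between Ictero_minor and Ao_elegans.

11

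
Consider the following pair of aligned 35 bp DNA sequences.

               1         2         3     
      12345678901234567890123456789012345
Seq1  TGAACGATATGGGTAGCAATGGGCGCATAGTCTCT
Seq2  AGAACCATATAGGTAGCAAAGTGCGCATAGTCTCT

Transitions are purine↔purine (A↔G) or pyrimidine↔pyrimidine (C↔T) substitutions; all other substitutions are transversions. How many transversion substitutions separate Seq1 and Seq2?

The sequences differ at positions 1 (T/A, transversion), 6 (G/C, transversion), 11 (G/A, transition), 20 (T/A, transversion), 22 (G/T, transversion).
Of the 5 differences, 1 transition and 4 transversions, so the answer is 4.

4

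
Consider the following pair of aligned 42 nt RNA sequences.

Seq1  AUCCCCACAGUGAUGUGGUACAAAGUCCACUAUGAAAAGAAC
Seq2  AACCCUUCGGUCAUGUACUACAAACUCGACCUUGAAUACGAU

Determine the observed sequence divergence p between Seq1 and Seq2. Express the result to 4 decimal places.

The sequences differ at positions 2 (U/A), 6 (C/U), 7 (A/U), 9 (A/G), 12 (G/C), 17 (G/A), 18 (G/C), 25 (G/C), 28 (C/G), 31 (U/C), 32 (A/U), 37 (A/U), 39 (G/C), 40 (A/G), 42 (C/U).
There are 15 differences over 42 sites, so p = 15/42 = 0.3571.

0.3571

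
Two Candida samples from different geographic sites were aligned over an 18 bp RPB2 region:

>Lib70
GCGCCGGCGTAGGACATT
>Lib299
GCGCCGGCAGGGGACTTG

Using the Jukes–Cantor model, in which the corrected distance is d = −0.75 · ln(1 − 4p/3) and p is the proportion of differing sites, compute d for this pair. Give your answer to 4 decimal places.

0.3470

The sequences differ at positions 9 (G/A), 10 (T/G), 11 (A/G), 16 (A/T), 18 (T/G).
p = 5/18 = 0.277778.
d = −0.75 · ln(1 − (4/3)·0.277778) = −0.75 · ln(0.629629) = −0.75 · (-0.462625) = 0.3470.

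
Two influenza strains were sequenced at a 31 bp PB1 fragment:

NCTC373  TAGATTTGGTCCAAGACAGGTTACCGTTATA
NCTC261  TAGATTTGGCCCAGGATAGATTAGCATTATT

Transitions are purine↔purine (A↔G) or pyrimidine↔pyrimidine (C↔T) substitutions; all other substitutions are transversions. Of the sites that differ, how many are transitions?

5

Mismatches occur at site 10 (T↔C, transition), site 14 (A↔G, transition), site 17 (C↔T, transition), site 20 (G↔A, transition), site 24 (C↔G, transversion), site 26 (G↔A, transition), site 31 (A↔T, transversion).
Of the 7 differences, 5 transitions and 2 transversions, so the answer is 5.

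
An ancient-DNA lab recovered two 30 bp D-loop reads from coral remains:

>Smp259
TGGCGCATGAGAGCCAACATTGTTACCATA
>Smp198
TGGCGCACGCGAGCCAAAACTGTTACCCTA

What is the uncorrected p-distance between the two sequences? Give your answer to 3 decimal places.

Mismatches occur at site 8 (T/C), site 10 (A/C), site 18 (C/A), site 20 (T/C), site 28 (A/C).
There are 5 differences over 30 sites, so p = 5/30 = 0.167.

0.167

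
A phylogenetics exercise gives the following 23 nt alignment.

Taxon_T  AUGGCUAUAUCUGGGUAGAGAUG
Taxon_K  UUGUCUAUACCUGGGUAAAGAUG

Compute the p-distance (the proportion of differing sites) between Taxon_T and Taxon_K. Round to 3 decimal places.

The sequences differ at positions 1 (A/U), 4 (G/U), 10 (U/C), 18 (G/A).
There are 4 differences over 23 sites, so p = 4/23 = 0.174.

0.174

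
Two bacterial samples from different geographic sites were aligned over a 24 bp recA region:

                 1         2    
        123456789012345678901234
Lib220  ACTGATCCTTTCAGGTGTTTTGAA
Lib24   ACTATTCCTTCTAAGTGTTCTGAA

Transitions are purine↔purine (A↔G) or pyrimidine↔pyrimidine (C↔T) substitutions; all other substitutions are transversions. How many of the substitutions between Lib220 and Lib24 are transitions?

Differing sites — 4:G/A (Ti); 5:A/T (Tv); 11:T/C (Ti); 12:C/T (Ti); 14:G/A (Ti); 20:T/C (Ti).
Of the 6 differences, 5 transitions and 1 transversion, so the answer is 5.

5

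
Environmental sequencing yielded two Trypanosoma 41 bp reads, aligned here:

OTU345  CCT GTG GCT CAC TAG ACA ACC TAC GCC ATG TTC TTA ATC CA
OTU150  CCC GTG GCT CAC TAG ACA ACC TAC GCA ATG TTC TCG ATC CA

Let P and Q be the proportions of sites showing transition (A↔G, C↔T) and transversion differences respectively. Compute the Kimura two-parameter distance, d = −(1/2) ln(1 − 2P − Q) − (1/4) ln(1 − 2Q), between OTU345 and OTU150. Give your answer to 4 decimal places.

0.1061

The sequences differ at positions 3 (T/C, transition), 27 (C/A, transversion), 35 (T/C, transition), 36 (A/G, transition).
Of the 4 differences, 3 transitions and 1 transversion over 41 sites: P = 3/41 = 0.073171, Q = 1/41 = 0.024390.
d = −0.5·ln(0.829268) − 0.25·ln(0.951220) = −0.5·(-0.187212) − 0.25·(-0.050010) = 0.1061.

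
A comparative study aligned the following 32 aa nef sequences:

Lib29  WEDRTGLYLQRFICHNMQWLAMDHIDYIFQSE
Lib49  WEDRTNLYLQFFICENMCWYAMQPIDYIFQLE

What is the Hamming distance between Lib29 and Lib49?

The sequences differ at positions 6 (G/N), 11 (R/F), 15 (H/E), 18 (Q/C), 20 (L/Y), 23 (D/Q), 24 (H/P), 31 (S/L).
That gives 8 mismatches out of 32 aligned sites, so the Hamming distance is 8.

8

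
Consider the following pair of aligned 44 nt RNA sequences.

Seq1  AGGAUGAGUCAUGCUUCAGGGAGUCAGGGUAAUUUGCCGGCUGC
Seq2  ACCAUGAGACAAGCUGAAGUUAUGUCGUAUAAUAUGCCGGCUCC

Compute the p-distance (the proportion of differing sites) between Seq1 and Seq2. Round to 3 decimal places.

Differing sites — 2:G/C; 3:G/C; 9:U/A; 12:U/A; 16:U/G; 17:C/A; 20:G/U; 21:G/U; 23:G/U; 24:U/G; 25:C/U; 26:A/C; 28:G/U; 29:G/A; 34:U/A; 43:G/C.
There are 16 differences over 44 sites, so p = 16/44 = 0.364.

0.364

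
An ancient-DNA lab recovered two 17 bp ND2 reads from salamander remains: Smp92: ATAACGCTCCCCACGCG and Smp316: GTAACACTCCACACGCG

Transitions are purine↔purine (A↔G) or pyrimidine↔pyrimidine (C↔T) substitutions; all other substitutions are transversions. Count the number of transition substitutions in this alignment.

The sequences differ at positions 1 (A/G, transition), 6 (G/A, transition), 11 (C/A, transversion).
Of the 3 differences, 2 transitions and 1 transversion, so the answer is 2.

2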